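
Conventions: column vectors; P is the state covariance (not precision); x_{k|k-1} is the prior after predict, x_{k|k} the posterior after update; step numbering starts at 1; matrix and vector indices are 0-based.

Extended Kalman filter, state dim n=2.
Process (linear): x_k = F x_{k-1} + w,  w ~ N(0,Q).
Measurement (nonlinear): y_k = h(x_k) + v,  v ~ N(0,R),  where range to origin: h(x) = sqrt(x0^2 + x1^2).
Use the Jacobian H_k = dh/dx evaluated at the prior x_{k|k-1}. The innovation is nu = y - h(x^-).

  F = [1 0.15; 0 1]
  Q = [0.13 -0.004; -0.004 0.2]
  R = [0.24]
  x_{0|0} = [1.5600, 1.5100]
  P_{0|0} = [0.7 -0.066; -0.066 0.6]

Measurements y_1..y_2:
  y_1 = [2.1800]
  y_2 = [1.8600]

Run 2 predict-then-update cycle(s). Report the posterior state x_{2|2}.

x_post = [1.6814, 1.2027]

step 1: x^-=[1.7865, 1.5100]  P^-=[0.8237 0.0200; 0.0200 0.8000]  H_jac=[0.7637 0.6455]  S=[1.0735]  K=[0.5980; 0.4953]  nu=[-0.1592]  x^+=[1.6913, 1.4312]  P^+=[0.4398 -0.2980; -0.2980 0.5367]
step 2: x^-=[1.9060, 1.4312]  P^-=[0.4925 -0.2215; -0.2215 0.7367]  H_jac=[0.7997 0.6004]  S=[0.6078]  K=[0.4291; 0.4364]  nu=[-0.5235]  x^+=[1.6814, 1.2027]  P^+=[0.3805 -0.3353; -0.3353 0.6209]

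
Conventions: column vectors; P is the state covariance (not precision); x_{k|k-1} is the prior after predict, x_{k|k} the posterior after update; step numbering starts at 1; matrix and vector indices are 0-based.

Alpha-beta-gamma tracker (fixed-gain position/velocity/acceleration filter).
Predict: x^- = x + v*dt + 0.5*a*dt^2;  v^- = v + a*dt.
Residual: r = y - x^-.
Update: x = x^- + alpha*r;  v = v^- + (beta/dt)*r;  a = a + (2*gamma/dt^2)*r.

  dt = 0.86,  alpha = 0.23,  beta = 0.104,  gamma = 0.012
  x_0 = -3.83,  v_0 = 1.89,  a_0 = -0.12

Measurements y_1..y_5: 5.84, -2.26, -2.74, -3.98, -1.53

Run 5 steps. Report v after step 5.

step 1: x_pred=-2.2490  r=8.0890  x^+=-0.3885  v^+=2.7650  a^+=0.1425
step 2: x_pred=2.0421  r=-4.3021  x^+=1.0526  v^+=2.3673  a^+=0.0029
step 3: x_pred=3.0895  r=-5.8295  x^+=1.7487  v^+=1.6648  a^+=-0.1863
step 4: x_pred=3.1116  r=-7.0916  x^+=1.4805  v^+=0.6470  a^+=-0.4164
step 5: x_pred=1.8830  r=-3.4130  x^+=1.0980  v^+=-0.1238  a^+=-0.5272

v_post = -0.1238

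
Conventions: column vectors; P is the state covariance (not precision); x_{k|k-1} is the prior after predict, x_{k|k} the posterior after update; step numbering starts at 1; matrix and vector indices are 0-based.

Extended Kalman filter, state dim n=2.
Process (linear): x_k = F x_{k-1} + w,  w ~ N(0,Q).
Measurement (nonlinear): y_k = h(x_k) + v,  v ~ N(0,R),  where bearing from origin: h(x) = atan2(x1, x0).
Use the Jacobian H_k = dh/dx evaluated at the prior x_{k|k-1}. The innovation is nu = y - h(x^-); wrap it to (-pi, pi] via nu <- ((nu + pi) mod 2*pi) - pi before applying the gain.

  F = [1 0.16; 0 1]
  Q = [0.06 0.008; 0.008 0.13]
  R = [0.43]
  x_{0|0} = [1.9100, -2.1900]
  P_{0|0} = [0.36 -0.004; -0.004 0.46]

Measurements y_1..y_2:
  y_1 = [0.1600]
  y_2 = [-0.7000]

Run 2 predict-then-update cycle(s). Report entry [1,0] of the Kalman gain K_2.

step 1: x^-=[1.5596, -2.1900]  P^-=[0.4305 0.0776; 0.0776 0.5900]  H_jac=[0.3030 0.2158]  S=[0.5071]  K=[0.2902; 0.2974]  nu=[1.1120]  x^+=[1.8823, -1.8593]  P^+=[0.3878 0.0338; 0.0338 0.5452]
step 2: x^-=[1.5848, -1.8593]  P^-=[0.4726 0.1291; 0.1291 0.6752]  H_jac=[0.3115 0.2655]  S=[0.5448]  K=[0.3331; 0.4028]  nu=[0.1649]  x^+=[1.6397, -1.7929]  P^+=[0.4121 0.0560; 0.0560 0.5867]

K[1,0] = 0.4028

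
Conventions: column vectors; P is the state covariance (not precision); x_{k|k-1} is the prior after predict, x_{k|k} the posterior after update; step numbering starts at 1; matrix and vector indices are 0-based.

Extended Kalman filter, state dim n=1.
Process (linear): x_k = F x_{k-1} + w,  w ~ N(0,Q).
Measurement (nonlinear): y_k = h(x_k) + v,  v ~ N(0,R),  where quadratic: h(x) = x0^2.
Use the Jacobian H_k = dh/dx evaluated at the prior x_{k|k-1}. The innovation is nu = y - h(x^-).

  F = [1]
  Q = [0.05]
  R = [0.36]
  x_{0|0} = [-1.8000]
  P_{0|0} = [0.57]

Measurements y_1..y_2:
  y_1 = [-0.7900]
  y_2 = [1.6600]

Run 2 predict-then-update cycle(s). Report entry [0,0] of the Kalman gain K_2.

step 1: x^-=[-1.8000]  P^-=[0.6200]  H_jac=[-3.6000]  S=[8.3952]  K=[-0.2659]  nu=[-4.0300]  x^+=[-0.7286]  P^+=[0.0266]
step 2: x^-=[-0.7286]  P^-=[0.0766]  H_jac=[-1.4571]  S=[0.5226]  K=[-0.2135]  nu=[1.1292]  x^+=[-0.9697]  P^+=[0.0528]

K[0,0] = -0.2135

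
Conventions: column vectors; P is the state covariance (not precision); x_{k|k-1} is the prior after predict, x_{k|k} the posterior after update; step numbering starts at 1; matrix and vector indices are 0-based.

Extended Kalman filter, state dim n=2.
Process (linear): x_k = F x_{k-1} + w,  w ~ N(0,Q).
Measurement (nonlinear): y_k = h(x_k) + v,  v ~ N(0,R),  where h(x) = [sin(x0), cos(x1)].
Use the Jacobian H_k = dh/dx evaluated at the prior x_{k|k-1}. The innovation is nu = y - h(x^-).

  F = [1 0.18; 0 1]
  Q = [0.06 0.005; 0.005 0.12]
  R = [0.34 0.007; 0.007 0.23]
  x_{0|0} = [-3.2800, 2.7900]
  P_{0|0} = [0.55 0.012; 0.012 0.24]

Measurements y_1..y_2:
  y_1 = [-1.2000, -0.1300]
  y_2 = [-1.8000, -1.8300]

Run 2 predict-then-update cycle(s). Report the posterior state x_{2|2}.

x_post = [-1.5091, 3.1799]

step 1: x^-=[-2.7778, 2.7900]  P^-=[0.6221 0.0602; 0.0602 0.3600]  H_jac=[-0.9346 0.0000; 0.0000 -0.3444]  S=[0.8833 0.0264; 0.0264 0.2727]  K=[-0.6578 -0.0124; -0.0503 -0.4498]  nu=[-0.8442, 0.8088]  x^+=[-2.2325, 2.4686]  P^+=[0.2394 0.0217; 0.0217 0.3014]
step 2: x^-=[-1.7882, 2.4686]  P^-=[0.3170 0.0809; 0.0809 0.4214]  H_jac=[-0.2157 0.0000; 0.0000 -0.6233]  S=[0.3547 0.0179; 0.0179 0.3937]  K=[-0.1867 -0.1196; -0.0156 -0.6664]  nu=[-0.8235, -1.0480]  x^+=[-1.5091, 3.1799]  P^+=[0.2982 0.0462; 0.0462 0.2461]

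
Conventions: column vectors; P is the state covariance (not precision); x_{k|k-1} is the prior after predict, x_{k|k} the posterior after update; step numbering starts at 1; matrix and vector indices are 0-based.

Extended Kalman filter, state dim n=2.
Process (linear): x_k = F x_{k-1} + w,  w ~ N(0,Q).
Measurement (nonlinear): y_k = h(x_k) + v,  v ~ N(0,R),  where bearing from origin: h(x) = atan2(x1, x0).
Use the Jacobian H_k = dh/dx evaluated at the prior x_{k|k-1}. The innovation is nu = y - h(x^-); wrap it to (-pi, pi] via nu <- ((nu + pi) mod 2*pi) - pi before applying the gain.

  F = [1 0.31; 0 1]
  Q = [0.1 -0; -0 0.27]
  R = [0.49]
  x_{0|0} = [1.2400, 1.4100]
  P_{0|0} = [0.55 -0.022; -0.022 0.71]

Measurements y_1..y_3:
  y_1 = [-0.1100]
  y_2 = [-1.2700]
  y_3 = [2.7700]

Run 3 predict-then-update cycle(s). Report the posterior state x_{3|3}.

x_post = [3.4109, 2.1277]

step 1: x^-=[1.6771, 1.4100]  P^-=[0.7046 0.1981; 0.1981 0.9800]  H_jac=[-0.2937 0.3493]  S=[0.6297]  K=[-0.2187; 0.4513]  nu=[-0.8091]  x^+=[1.8541, 1.0449]  P^+=[0.6745 0.2603; 0.2603 0.8518]
step 2: x^-=[2.1780, 1.0449]  P^-=[1.0177 0.5243; 0.5243 1.1218]  H_jac=[-0.1791 0.3732]  S=[0.6088]  K=[0.0221; 0.5335]  nu=[-1.7173]  x^+=[2.1400, 0.1287]  P^+=[1.0174 0.5171; 0.5171 0.9485]
step 3: x^-=[2.1799, 0.1287]  P^-=[1.5291 0.8111; 0.8111 1.2185]  H_jac=[-0.0270 0.4571]  S=[0.7257]  K=[0.4541; 0.7374]  nu=[2.7110]  x^+=[3.4109, 2.1277]  P^+=[1.3795 0.5682; 0.5682 0.8239]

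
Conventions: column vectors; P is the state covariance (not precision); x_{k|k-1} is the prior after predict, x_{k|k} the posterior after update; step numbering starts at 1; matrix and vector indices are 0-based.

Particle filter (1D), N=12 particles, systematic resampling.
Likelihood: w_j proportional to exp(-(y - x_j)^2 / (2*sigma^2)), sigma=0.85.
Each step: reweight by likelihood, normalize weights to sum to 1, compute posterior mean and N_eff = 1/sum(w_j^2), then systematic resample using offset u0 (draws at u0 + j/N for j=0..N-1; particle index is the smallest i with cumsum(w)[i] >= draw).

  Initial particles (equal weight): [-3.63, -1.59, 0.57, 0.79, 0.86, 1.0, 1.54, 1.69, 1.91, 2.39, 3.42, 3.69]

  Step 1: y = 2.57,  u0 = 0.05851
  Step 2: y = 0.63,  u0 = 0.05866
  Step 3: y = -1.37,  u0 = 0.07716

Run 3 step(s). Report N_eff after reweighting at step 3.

step 1: w=[0.0000, 0.0000, 0.0146, 0.0260, 0.0308, 0.0423, 0.1117, 0.1362, 0.1721, 0.2276, 0.1411, 0.0977]  mean=2.2155  Neff=6.8720  idx=[4, 6, 6, 7, 8, 8, 9, 9, 9, 10, 10, 11]
step 2: w=[0.2710, 0.1585, 0.1585, 0.1292, 0.0905, 0.0905, 0.0330, 0.0330, 0.0330, 0.0013, 0.0013, 0.0004]  mean=1.5318  Neff=6.2495  idx=[0, 0, 0, 1, 1, 2, 2, 3, 4, 5, 5, 8]
step 3: w=[0.2890, 0.2890, 0.2890, 0.0257, 0.0257, 0.0257, 0.0257, 0.0138, 0.0053, 0.0053, 0.0053, 0.0005]  mean=0.9589  Neff=3.9457  idx=[0, 0, 0, 1, 1, 1, 1, 2, 2, 2, 4, 9]

N_eff = 3.9457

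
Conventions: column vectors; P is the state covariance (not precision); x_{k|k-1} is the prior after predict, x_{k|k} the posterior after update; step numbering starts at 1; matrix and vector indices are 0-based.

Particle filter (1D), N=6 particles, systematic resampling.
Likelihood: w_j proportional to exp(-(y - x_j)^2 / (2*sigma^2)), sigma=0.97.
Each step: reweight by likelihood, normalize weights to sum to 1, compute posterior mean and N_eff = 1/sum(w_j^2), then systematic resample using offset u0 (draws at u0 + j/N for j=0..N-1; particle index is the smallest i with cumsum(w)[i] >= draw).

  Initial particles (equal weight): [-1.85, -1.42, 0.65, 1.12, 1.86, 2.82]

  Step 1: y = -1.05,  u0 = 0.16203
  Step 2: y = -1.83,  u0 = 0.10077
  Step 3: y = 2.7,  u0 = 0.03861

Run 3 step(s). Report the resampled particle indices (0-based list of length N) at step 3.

step 1: w=[0.3649, 0.4768, 0.1104, 0.0420, 0.0057, 0.0002]  mean=-1.2223  Neff=2.6702  idx=[0, 0, 1, 1, 1, 4]
step 2: w=[0.2108, 0.2108, 0.1928, 0.1928, 0.1928, 0.0002]  mean=-1.6007  Neff=4.9918  idx=[0, 1, 2, 2, 3, 4]
step 3: w=[0.0323, 0.0323, 0.2339, 0.2339, 0.2339, 0.2339]  mean=-1.4477  Neff=4.5276  idx=[1, 2, 3, 4, 4, 5]

resampled_idx = [1, 2, 3, 4, 4, 5]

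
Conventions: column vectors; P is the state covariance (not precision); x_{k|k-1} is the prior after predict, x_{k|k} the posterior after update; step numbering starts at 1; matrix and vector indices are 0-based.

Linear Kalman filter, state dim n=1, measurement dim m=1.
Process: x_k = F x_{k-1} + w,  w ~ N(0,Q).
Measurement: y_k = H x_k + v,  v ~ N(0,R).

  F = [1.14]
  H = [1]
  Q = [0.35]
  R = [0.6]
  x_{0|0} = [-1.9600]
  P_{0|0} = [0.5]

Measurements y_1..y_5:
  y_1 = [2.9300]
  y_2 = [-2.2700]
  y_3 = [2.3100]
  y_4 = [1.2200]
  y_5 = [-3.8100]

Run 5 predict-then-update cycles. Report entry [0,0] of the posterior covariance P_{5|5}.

P_post[0,0] = 0.3419

step 1: x^-=[-2.2344]  P^-=[0.9998]  S=[1.5998]  K=[0.6250]  nu=[5.1644]  x^+=[0.9931]  P^+=[0.3750]
step 2: x^-=[1.1321]  P^-=[0.8373]  S=[1.4373]  K=[0.5826]  nu=[-3.4021]  x^+=[-0.8498]  P^+=[0.3495]
step 3: x^-=[-0.9688]  P^-=[0.8043]  S=[1.4043]  K=[0.5727]  nu=[3.2788]  x^+=[0.9091]  P^+=[0.3436]
step 4: x^-=[1.0363]  P^-=[0.7966]  S=[1.3966]  K=[0.5704]  nu=[0.1837]  x^+=[1.1411]  P^+=[0.3422]
step 5: x^-=[1.3009]  P^-=[0.7948]  S=[1.3948]  K=[0.5698]  nu=[-5.1109]  x^+=[-1.6114]  P^+=[0.3419]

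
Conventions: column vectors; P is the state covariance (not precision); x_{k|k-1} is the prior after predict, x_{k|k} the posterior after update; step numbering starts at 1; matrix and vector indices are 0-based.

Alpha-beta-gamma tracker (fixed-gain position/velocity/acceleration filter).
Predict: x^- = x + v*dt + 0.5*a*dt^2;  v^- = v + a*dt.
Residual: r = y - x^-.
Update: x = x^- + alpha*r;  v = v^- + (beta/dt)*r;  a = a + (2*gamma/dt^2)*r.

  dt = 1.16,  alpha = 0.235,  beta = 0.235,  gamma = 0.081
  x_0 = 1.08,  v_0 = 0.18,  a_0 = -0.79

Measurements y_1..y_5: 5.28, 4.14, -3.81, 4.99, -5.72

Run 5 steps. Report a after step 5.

a_post = -0.8067

step 1: x_pred=0.7573  r=4.5227  x^+=1.8201  v^+=0.1798  a^+=-0.2455
step 2: x_pred=1.8636  r=2.2764  x^+=2.3985  v^+=0.3562  a^+=0.0286
step 3: x_pred=2.8310  r=-6.6410  x^+=1.2703  v^+=-0.9560  a^+=-0.7710
step 4: x_pred=-0.3573  r=5.3473  x^+=0.8993  v^+=-0.7670  a^+=-0.1272
step 5: x_pred=-0.0760  r=-5.6440  x^+=-1.4023  v^+=-2.0579  a^+=-0.8067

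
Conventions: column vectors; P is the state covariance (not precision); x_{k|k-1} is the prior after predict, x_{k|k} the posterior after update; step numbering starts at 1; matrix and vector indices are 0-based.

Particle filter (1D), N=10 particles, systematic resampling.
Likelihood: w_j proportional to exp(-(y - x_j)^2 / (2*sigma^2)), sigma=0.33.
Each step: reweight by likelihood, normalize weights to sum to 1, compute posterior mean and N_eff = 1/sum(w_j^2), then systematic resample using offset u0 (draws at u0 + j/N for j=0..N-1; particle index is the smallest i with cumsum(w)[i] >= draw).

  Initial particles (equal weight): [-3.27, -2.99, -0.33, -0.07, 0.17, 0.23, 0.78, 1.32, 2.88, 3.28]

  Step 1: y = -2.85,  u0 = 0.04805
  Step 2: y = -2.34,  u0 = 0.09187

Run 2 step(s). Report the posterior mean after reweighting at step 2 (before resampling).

post_mean = -3.0049

step 1: w=[0.3274, 0.6726, 0.0000, 0.0000, 0.0000, 0.0000, 0.0000, 0.0000, 0.0000, 0.0000]  mean=-3.0817  Neff=1.7871  idx=[0, 0, 0, 1, 1, 1, 1, 1, 1, 1]
step 2: w=[0.0177, 0.0177, 0.0177, 0.1353, 0.1353, 0.1353, 0.1353, 0.1353, 0.1353, 0.1353]  mean=-3.0049  Neff=7.7520  idx=[3, 4, 4, 5, 6, 6, 7, 8, 9, 9]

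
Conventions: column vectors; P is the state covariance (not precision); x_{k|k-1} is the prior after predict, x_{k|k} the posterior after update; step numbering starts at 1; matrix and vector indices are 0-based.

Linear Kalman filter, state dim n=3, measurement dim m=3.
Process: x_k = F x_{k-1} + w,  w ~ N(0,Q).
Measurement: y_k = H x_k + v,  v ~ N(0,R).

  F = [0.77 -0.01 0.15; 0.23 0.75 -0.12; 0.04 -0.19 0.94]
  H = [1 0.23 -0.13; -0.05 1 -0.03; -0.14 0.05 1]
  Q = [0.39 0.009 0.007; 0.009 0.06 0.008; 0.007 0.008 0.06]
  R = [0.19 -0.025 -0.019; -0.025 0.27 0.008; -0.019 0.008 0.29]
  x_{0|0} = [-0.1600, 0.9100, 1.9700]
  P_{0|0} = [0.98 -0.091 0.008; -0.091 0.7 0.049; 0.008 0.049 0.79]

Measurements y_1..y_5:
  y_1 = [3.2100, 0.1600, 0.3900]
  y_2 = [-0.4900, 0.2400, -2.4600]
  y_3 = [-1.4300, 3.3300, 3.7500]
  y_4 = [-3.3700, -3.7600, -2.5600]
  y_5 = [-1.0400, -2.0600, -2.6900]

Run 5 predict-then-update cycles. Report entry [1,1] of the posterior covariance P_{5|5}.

P_post[1,1] = 0.0735

step 1: x^-=[0.1632, 0.4093, 1.6725]  P^-=[0.9920 0.1159 0.1672; 0.1159 0.4763 -0.1332; 0.1672 -0.1332 0.7694]  S=[1.2380 0.1668 -0.1099; 0.1668 0.7464 -0.1415; -0.1099 -0.1415 1.0182]  K=[0.8261 -0.0814 0.1113; 0.1121 0.6056 -0.0271; 0.1082 -0.1078 0.7227]  nu=[3.1701, -0.1910, -1.2801]  x^+=[2.6551, 0.6837, 1.1109]  P^+=[0.1696 -0.0320 0.0413; -0.0320 0.1584 -0.0176; 0.0413 -0.0176 0.2133]
step 2: x^-=[2.2042, 0.9901, 1.0205]  P^-=[0.5055 0.0112 0.0781; 0.0112 0.1509 -0.0407; 0.0781 -0.0407 0.2644]  S=[0.6952 0.0003 -0.0518; 0.0003 0.4240 -0.0346; -0.0518 -0.0346 0.5385]  K=[0.7223 -0.0325 0.0820; 0.0709 0.3547 -0.0348; 0.0844 -0.0856 0.4694]  nu=[-2.7893, -0.6093, -3.2214]  x^+=[-0.0549, 0.6883, -0.6750]  P^+=[0.1447 -0.0180 0.0309; -0.0180 0.0923 -0.0157; 0.0309 -0.0157 0.1390]
step 3: x^-=[-0.1504, 0.5846, -0.7675]  P^-=[0.4864 0.0175 0.0571; 0.0175 0.1165 -0.0242; 0.0571 -0.0242 0.1946]  S=[0.6805 -0.0025 -0.0580; -0.0025 0.3878 -0.0178; -0.0580 -0.0178 0.4758]  K=[0.7153 -0.0144 0.0654; 0.0687 0.2994 -0.0241; 0.0720 -0.0661 0.3960]  nu=[-1.5139, 2.7148, 4.4672]  x^+=[-0.9803, 1.1858, 0.7130]  P^+=[0.1414 -0.0134 0.0257; -0.0134 0.0779 -0.0117; 0.0257 -0.0117 0.1171]
step 4: x^-=[-0.6598, 0.5783, 0.4057]  P^-=[0.4827 0.0208 0.0492; 0.0208 0.1090 -0.0179; 0.0492 -0.0179 0.1728]  S=[0.6792 -0.0015 -0.0613; -0.0015 0.3795 -0.0114; -0.0613 -0.0114 0.4567]  K=[0.7135 -0.0080 0.0576; 0.0701 0.2857 -0.0170; 0.0665 -0.0559 0.3689]  nu=[-2.7905, -4.3591, -3.0869]  x^+=[-2.7935, -0.8103, -0.6751]  P^+=[0.1404 -0.0118 0.0233; -0.0118 0.0744 -0.0094; 0.0233 -0.0094 0.1090]
step 5: x^-=[-2.2442, -1.1692, -0.5923]  P^-=[0.4813 0.0221 0.0460; 0.0221 0.1072 -0.0153; 0.0460 -0.0153 0.1645]  S=[0.6789 -0.0009 -0.0628; -0.0009 0.3774 -0.0088; -0.0628 -0.0088 0.4495]  K=[0.7127 -0.0059 0.0542; 0.0709 0.2821 -0.0137; 0.0640 -0.0513 0.3579]  nu=[1.3961, -1.0207, -2.3534]  x^+=[-1.3708, -1.3260, -1.2929]  P^+=[0.1400 -0.0113 0.0223; -0.0113 0.0735 -0.0083; 0.0223 -0.0083 0.1057]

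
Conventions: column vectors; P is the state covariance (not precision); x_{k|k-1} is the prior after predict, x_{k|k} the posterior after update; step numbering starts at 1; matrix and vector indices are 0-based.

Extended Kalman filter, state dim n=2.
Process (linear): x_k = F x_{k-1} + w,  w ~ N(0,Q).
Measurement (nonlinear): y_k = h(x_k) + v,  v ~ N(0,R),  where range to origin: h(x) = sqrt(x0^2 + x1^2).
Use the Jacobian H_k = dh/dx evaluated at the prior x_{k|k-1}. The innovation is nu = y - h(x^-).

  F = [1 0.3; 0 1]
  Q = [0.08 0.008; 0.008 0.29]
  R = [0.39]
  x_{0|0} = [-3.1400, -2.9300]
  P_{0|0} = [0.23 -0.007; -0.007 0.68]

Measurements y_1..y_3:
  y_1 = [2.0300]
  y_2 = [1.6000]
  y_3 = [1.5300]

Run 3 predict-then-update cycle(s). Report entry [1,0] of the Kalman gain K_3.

K[1,0] = -0.3653

step 1: x^-=[-4.0190, -2.9300]  P^-=[0.3670 0.2050; 0.2050 0.9700]  H_jac=[-0.8081 -0.5891]  S=[1.1614]  K=[-0.3593; -0.6346]  nu=[-2.9437]  x^+=[-2.9613, -1.0619]  P^+=[0.2170 -0.0598; -0.0598 0.5022]
step 2: x^-=[-3.2799, -1.0619]  P^-=[0.3063 0.0988; 0.0988 0.7922]  H_jac=[-0.9514 -0.3080]  S=[0.8004]  K=[-0.4022; -0.4224]  nu=[-1.8475]  x^+=[-2.5368, -0.2816]  P^+=[0.1769 -0.0371; -0.0371 0.6495]
step 3: x^-=[-2.6213, -0.2816]  P^-=[0.2931 0.1657; 0.1657 0.9395]  H_jac=[-0.9943 -0.1068]  S=[0.7256]  K=[-0.4260; -0.3653]  nu=[-1.1064]  x^+=[-2.1500, 0.1226]  P^+=[0.1614 0.0528; 0.0528 0.8426]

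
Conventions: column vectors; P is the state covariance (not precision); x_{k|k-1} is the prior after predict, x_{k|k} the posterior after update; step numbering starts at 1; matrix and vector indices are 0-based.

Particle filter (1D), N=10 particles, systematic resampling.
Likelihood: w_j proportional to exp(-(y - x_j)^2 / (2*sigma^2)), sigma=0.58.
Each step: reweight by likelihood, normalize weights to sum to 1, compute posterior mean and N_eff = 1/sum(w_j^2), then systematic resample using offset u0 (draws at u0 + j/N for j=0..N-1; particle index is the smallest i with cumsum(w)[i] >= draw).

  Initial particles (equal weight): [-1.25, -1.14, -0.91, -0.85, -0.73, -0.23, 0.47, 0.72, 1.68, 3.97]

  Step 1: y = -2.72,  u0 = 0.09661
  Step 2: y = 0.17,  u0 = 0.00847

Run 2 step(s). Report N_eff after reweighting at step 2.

N_eff = 5.9813

step 1: w=[0.4983, 0.3027, 0.0950, 0.0684, 0.0344, 0.0012, 0.0000, 0.0000, 0.0000, 0.0000]  mean=-1.1379  Neff=2.8182  idx=[0, 0, 0, 0, 0, 1, 1, 1, 3, 4]
step 2: w=[0.0501, 0.0501, 0.0501, 0.0501, 0.0501, 0.0783, 0.0783, 0.0783, 0.2137, 0.3010]  mean=-0.9822  Neff=5.9813  idx=[0, 2, 4, 5, 7, 8, 8, 9, 9, 9]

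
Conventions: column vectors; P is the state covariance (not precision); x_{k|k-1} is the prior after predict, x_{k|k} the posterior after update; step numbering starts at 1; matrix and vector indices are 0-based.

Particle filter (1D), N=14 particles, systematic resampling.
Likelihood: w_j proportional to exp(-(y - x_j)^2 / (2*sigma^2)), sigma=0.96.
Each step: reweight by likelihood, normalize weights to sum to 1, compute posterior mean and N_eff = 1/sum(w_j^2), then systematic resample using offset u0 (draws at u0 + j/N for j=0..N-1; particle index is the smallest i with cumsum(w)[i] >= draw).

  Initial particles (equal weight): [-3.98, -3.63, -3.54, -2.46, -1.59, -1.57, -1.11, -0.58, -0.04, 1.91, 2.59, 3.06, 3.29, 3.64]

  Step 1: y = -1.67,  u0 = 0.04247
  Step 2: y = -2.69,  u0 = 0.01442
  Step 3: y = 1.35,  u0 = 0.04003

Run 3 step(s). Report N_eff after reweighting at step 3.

step 1: w=[0.0119, 0.0268, 0.0323, 0.1536, 0.2148, 0.2144, 0.1818, 0.1131, 0.0510, 0.0002, 0.0000, 0.0000, 0.0000, 0.0000]  mean=-1.5842  Neff=6.0223  idx=[2, 3, 3, 4, 4, 4, 5, 5, 5, 6, 6, 6, 7, 8]
step 2: w=[0.1027, 0.1477, 0.1477, 0.0788, 0.0788, 0.0788, 0.0770, 0.0770, 0.0770, 0.0392, 0.0392, 0.0392, 0.0136, 0.0034]  mean=-1.9672  Neff=10.4844  idx=[0, 0, 1, 1, 2, 2, 3, 4, 5, 6, 7, 8, 9, 10]
step 3: w=[0.0000, 0.0000, 0.0028, 0.0028, 0.0028, 0.0028, 0.0689, 0.0689, 0.0689, 0.0734, 0.0734, 0.0734, 0.2810, 0.2810]  mean=-1.3259  Neff=5.3113  idx=[6, 7, 8, 9, 10, 11, 12, 12, 12, 12, 13, 13, 13, 13]

N_eff = 5.3113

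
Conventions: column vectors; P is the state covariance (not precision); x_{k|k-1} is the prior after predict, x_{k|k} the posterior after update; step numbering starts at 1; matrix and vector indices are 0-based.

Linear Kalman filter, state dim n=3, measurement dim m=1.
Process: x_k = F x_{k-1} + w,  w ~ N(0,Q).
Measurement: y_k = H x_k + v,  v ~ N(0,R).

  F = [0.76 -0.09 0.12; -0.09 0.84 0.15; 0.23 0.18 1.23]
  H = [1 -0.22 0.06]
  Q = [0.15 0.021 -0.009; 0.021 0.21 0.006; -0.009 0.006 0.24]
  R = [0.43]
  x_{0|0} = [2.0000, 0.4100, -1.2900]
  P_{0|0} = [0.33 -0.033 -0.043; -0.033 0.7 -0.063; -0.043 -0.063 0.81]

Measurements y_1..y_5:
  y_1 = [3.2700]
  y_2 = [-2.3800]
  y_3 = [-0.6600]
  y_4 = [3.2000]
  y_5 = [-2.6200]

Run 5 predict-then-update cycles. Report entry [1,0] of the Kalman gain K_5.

K[1,0] = 0.2826

step 1: x^-=[1.3283, -0.0291, -1.0529]  P^-=[0.3560 -0.0712 0.1173; -0.0712 0.7151 0.1851; 0.1173 0.1851 1.4506]  S=[0.8663]  K=[0.4371; -0.2509; 0.1889]  nu=[1.9985]  x^+=[2.2018, -0.5306, -0.6755]  P^+=[0.1905 0.0238 0.0458; 0.0238 0.6605 0.2262; 0.0458 0.2262 1.4197]
step 2: x^-=[1.6401, -0.7452, -0.4199]  P^-=[0.2860 0.0235 0.2498; 0.0235 0.7617 0.6044; 0.2498 0.6044 2.5474]  S=[0.7657]  K=[0.3863; -0.1408; 0.3522]  nu=[-4.1588]  x^+=[0.0334, -0.1595, -1.8847]  P^+=[0.1717 0.0651 0.1456; 0.0651 0.7465 0.6424; 0.1456 0.6424 2.4524]
step 3: x^-=[-0.1864, -0.4197, -2.3392]  P^-=[0.2943 0.1102 0.4614; 0.1102 0.9414 1.2492; 0.4614 1.2492 4.3557]  S=[0.7595]  K=[0.3921; -0.0289; 0.5897]  nu=[-0.4256]  x^+=[-0.3533, -0.4074, -2.5902]  P^+=[0.1776 0.1188 0.2858; 0.1188 0.9408 1.2622; 0.2858 1.2622 4.0916]
step 4: x^-=[-0.5426, -0.6989, -3.3405]  P^-=[0.3277 0.2279 0.7871; 0.2279 1.2597 2.2369; 0.7871 2.2369 7.2005]  S=[0.7797]  K=[0.4166; 0.1089; 0.9323]  nu=[3.7893]  x^+=[1.0358, -0.2861, 0.1924]  P^+=[0.1924 0.1925 0.4842; 0.1925 1.2505 2.1577; 0.4842 2.1577 6.5227]
step 5: x^-=[0.8361, -0.3047, 0.4234]  P^-=[0.3806 0.3935 1.2633; 0.3935 1.7422 3.6793; 1.2633 3.6793 11.4042]  S=[0.8173]  K=[0.4525; 0.2826; 1.3925]  nu=[-3.5485]  x^+=[-0.7696, -1.3075, -4.5179]  P^+=[0.2132 0.2890 0.7483; 0.2890 1.6769 3.3577; 0.7483 3.3577 9.8195]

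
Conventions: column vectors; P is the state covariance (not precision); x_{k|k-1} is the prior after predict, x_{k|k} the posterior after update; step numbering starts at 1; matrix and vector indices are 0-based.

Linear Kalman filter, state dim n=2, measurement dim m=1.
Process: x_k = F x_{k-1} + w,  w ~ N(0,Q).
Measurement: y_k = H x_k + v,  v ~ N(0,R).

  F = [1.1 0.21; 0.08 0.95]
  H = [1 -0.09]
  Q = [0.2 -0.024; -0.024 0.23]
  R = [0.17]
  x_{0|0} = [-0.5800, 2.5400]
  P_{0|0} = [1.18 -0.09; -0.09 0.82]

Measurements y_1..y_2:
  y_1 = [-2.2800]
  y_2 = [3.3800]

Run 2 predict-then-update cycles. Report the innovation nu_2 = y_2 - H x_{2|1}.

innov = [5.1537]

step 1: x^-=[-0.1046, 2.3666]  P^-=[1.6224 0.1479; 0.1479 0.9639]  S=[1.7736]  K=[0.9072; 0.0345]  nu=[-1.9624]  x^+=[-1.8850, 2.2990]  P^+=[0.1626 0.0924; 0.0924 0.9618]
step 2: x^-=[-1.5907, 2.0332]  P^-=[0.4818 0.2803; 0.2803 1.1131]  S=[0.6104]  K=[0.7480; 0.2951]  nu=[5.1537]  x^+=[2.2645, 3.5543]  P^+=[0.1403 0.1456; 0.1456 1.0600]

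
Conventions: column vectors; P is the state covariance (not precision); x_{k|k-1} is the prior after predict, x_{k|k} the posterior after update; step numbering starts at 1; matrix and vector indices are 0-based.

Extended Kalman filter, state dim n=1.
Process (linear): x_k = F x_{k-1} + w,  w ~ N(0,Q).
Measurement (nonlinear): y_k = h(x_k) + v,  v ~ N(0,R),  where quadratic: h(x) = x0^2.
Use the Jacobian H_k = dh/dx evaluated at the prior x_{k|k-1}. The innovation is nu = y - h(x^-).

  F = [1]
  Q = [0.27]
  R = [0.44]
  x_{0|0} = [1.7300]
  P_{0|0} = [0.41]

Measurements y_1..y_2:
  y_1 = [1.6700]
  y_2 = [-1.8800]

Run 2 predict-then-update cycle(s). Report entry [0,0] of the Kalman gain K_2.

step 1: x^-=[1.7300]  P^-=[0.6800]  H_jac=[3.4600]  S=[8.5807]  K=[0.2742]  nu=[-1.3229]  x^+=[1.3673]  P^+=[0.0349]
step 2: x^-=[1.3673]  P^-=[0.3049]  H_jac=[2.7345]  S=[2.7197]  K=[0.3065]  nu=[-3.7494]  x^+=[0.2180]  P^+=[0.0493]

K[0,0] = 0.3065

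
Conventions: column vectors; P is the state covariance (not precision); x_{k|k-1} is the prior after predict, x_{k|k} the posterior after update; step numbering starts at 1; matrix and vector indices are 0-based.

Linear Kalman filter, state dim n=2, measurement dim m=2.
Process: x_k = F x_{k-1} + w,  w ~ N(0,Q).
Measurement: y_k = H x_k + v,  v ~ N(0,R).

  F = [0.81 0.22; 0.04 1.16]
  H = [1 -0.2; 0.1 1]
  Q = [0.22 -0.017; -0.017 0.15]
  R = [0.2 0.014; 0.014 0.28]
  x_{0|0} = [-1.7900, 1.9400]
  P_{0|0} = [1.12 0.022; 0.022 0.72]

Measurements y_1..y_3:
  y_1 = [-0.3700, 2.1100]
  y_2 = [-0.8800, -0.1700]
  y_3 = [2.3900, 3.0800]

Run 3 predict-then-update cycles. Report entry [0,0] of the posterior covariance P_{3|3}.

step 1: x^-=[-1.0231, 2.1788]  P^-=[0.9975 0.2239; 0.2239 1.1227]  S=[1.1529 0.1086; 0.1086 1.4574]  K=[0.8112 0.1616; -0.0751 0.7913]  nu=[1.0889, 0.0335]  x^+=[-0.1344, 2.1235]  P^+=[0.1724 0.0394; 0.0394 0.2166]
step 2: x^-=[0.3583, 2.4579]  P^-=[0.3576 0.0812; 0.0812 0.4453]  S=[0.5429 0.0403; 0.0403 0.7452]  K=[0.6196 0.1235; -0.0599 0.6118]  nu=[-0.7467, -2.6637]  x^+=[-0.4333, 0.8730]  P^+=[0.1317 0.0301; 0.0301 0.1675]
step 3: x^-=[-0.1589, 0.9953]  P^-=[0.3252 0.0585; 0.0585 0.3783]  S=[0.5169 0.0282; 0.0282 0.6733]  K=[0.6005 0.1101; -0.0644 0.5733]  nu=[2.7479, 2.1005]  x^+=[1.7224, 2.0225]  P^+=[0.1269 0.0265; 0.0265 0.1570]

P_post[0,0] = 0.1269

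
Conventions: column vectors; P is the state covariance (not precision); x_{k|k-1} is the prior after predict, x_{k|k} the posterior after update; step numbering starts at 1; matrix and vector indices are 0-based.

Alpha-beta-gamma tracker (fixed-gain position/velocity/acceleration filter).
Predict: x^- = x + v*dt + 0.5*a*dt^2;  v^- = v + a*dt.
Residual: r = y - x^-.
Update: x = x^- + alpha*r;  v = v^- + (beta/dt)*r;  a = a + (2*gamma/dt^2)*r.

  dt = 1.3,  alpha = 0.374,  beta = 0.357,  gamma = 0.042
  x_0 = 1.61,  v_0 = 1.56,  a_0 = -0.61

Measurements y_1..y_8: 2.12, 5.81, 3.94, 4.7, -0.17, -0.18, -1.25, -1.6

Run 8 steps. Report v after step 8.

v_post = -1.3533

step 1: x_pred=3.1225  r=-1.0025  x^+=2.7476  v^+=0.4917  a^+=-0.6598
step 2: x_pred=2.8292  r=2.9808  x^+=3.9440  v^+=0.4525  a^+=-0.5117
step 3: x_pred=4.0999  r=-0.1599  x^+=4.0401  v^+=-0.2566  a^+=-0.5196
step 4: x_pred=3.2674  r=1.4326  x^+=3.8032  v^+=-0.5387  a^+=-0.4484
step 5: x_pred=2.7240  r=-2.8940  x^+=1.6416  v^+=-1.9164  a^+=-0.5923
step 6: x_pred=-1.3501  r=1.1701  x^+=-0.9125  v^+=-2.3650  a^+=-0.5341
step 7: x_pred=-4.4383  r=3.1883  x^+=-3.2459  v^+=-2.1838  a^+=-0.3756
step 8: x_pred=-6.4021  r=4.8021  x^+=-4.6061  v^+=-1.3533  a^+=-0.1369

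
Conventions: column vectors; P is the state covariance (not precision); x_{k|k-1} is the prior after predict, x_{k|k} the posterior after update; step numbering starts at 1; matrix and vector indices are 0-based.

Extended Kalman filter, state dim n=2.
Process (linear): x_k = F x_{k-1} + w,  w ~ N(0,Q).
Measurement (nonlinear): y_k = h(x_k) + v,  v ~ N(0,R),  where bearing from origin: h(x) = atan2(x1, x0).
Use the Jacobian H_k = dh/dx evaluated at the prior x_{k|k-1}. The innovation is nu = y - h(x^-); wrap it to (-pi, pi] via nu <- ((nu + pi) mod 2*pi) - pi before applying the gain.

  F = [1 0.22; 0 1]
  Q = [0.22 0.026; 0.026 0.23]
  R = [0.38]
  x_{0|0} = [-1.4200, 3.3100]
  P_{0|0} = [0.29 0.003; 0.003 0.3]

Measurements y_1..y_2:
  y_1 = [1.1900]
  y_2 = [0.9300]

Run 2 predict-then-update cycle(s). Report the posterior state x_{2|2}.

x_post = [0.5415, 3.4488]

step 1: x^-=[-0.6918, 3.3100]  P^-=[0.5258 0.0950; 0.0950 0.5300]  H_jac=[-0.2895 -0.0605]  S=[0.4293]  K=[-0.3679; -0.1387]  nu=[-0.5868]  x^+=[-0.4759, 3.3914]  P^+=[0.4677 0.0731; 0.0731 0.5217]
step 2: x^-=[0.2702, 3.3914]  P^-=[0.7451 0.2139; 0.2139 0.7517]  H_jac=[-0.2930 0.0233]  S=[0.4415]  K=[-0.4832; -0.1022]  nu=[-0.5613]  x^+=[0.5415, 3.4488]  P^+=[0.6420 0.1921; 0.1921 0.7471]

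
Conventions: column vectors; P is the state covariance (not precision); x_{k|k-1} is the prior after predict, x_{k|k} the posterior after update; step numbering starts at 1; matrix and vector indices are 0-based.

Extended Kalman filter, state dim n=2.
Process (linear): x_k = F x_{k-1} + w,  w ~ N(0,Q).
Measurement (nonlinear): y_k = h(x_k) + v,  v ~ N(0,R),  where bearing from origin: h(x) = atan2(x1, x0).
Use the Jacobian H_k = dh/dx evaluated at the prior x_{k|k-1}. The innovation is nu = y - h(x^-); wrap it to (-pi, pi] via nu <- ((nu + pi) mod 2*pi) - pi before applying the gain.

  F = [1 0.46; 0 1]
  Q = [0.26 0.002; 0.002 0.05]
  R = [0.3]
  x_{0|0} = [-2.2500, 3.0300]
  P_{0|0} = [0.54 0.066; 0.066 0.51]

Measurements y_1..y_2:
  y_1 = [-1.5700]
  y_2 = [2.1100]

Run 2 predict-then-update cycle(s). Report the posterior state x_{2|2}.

x_post = [-1.9226, 2.1908]

step 1: x^-=[-0.8562, 3.0300]  P^-=[0.9686 0.3026; 0.3026 0.5600]  H_jac=[-0.3056 -0.0864]  S=[0.4106]  K=[-0.7846; -0.3430]  nu=[2.8670]  x^+=[-3.1056, 2.0466]  P^+=[0.7159 0.1921; 0.1921 0.5117]
step 2: x^-=[-2.1642, 2.0466]  P^-=[1.2609 0.4295; 0.4295 0.5617]  H_jac=[-0.2307 -0.2439]  S=[0.4488]  K=[-0.8814; -0.5260]  nu=[-0.2741]  x^+=[-1.9226, 2.1908]  P^+=[0.9122 0.2214; 0.2214 0.4375]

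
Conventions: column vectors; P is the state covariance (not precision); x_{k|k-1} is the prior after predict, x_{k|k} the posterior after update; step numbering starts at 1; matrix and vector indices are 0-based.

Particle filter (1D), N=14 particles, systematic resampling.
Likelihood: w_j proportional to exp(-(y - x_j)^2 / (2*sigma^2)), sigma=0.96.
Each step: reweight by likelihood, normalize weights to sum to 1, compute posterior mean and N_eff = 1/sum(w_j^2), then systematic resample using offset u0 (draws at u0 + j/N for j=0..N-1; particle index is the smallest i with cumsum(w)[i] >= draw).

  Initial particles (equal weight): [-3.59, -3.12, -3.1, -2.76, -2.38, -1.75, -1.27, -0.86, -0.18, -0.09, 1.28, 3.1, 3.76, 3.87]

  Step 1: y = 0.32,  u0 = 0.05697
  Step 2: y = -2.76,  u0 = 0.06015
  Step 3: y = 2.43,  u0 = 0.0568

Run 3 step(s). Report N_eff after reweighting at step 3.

N_eff = 5.1469

step 1: w=[0.0001, 0.0005, 0.0005, 0.0018, 0.0059, 0.0300, 0.0778, 0.1441, 0.2678, 0.2800, 0.1860, 0.0046, 0.0005, 0.0003]  mean=-0.1154  Neff=4.7056  idx=[6, 7, 7, 8, 8, 8, 8, 9, 9, 9, 9, 10, 10, 10]
step 2: w=[0.3874, 0.1822, 0.1822, 0.0349, 0.0349, 0.0349, 0.0349, 0.0270, 0.0270, 0.0270, 0.0270, 0.0002, 0.0002, 0.0002]  mean=-0.8395  Neff=4.4593  idx=[0, 0, 0, 0, 0, 1, 1, 1, 2, 2, 3, 5, 7, 10]
step 3: w=[0.0046, 0.0046, 0.0046, 0.0046, 0.0046, 0.0216, 0.0216, 0.0216, 0.0216, 0.0216, 0.1903, 0.1903, 0.2444, 0.2444]  mean=-0.2342  Neff=5.1469  idx=[6, 9, 10, 10, 11, 11, 11, 12, 12, 12, 13, 13, 13, 13]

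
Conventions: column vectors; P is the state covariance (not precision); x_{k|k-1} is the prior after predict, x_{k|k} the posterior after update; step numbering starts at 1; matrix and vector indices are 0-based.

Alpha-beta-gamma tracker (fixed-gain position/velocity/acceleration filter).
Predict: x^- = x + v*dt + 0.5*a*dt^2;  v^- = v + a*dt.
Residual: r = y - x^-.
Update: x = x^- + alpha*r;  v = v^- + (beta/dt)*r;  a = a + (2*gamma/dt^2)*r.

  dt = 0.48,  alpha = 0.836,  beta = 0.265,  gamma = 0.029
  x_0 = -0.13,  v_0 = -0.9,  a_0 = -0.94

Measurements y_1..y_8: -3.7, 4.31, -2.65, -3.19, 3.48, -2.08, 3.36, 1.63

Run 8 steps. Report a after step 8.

step 1: x_pred=-0.6703  r=-3.0297  x^+=-3.2031  v^+=-3.0239  a^+=-1.7027
step 2: x_pred=-4.8507  r=9.1607  x^+=2.8076  v^+=1.2163  a^+=0.6034
step 3: x_pred=3.4610  r=-6.1110  x^+=-1.6478  v^+=-1.8678  a^+=-0.9350
step 4: x_pred=-2.6521  r=-0.5379  x^+=-3.1018  v^+=-2.6136  a^+=-1.0704
step 5: x_pred=-4.4796  r=7.9596  x^+=2.1746  v^+=1.2670  a^+=0.9333
step 6: x_pred=2.8903  r=-4.9703  x^+=-1.2649  v^+=-1.0290  a^+=-0.3179
step 7: x_pred=-1.7954  r=5.1554  x^+=2.5145  v^+=1.6646  a^+=0.9799
step 8: x_pred=3.4264  r=-1.7964  x^+=1.9246  v^+=1.1432  a^+=0.5277

a_post = 0.5277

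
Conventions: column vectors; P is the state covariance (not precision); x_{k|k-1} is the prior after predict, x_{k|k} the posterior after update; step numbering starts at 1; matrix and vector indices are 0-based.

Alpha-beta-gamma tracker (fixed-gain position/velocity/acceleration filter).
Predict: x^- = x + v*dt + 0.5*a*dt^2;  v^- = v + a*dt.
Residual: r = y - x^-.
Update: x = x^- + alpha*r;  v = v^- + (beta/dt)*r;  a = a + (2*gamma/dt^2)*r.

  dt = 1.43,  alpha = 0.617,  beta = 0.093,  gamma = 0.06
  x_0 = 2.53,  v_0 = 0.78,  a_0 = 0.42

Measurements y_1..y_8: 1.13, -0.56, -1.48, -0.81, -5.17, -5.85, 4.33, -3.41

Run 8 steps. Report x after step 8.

x_post = -3.4338

step 1: x_pred=4.0748  r=-2.9448  x^+=2.2579  v^+=1.1891  a^+=0.2472
step 2: x_pred=4.2110  r=-4.7710  x^+=1.2673  v^+=1.2323  a^+=-0.0328
step 3: x_pred=2.9959  r=-4.4759  x^+=0.2343  v^+=0.8943  a^+=-0.2954
step 4: x_pred=1.2111  r=-2.0211  x^+=-0.0359  v^+=0.3404  a^+=-0.4140
step 5: x_pred=0.0275  r=-5.1975  x^+=-3.1794  v^+=-0.5897  a^+=-0.7190
step 6: x_pred=-4.7579  r=-1.0921  x^+=-5.4317  v^+=-1.6890  a^+=-0.7831
step 7: x_pred=-8.6477  r=12.9777  x^+=-0.6404  v^+=-1.9649  a^+=-0.0216
step 8: x_pred=-3.4723  r=0.0623  x^+=-3.4338  v^+=-1.9917  a^+=-0.0179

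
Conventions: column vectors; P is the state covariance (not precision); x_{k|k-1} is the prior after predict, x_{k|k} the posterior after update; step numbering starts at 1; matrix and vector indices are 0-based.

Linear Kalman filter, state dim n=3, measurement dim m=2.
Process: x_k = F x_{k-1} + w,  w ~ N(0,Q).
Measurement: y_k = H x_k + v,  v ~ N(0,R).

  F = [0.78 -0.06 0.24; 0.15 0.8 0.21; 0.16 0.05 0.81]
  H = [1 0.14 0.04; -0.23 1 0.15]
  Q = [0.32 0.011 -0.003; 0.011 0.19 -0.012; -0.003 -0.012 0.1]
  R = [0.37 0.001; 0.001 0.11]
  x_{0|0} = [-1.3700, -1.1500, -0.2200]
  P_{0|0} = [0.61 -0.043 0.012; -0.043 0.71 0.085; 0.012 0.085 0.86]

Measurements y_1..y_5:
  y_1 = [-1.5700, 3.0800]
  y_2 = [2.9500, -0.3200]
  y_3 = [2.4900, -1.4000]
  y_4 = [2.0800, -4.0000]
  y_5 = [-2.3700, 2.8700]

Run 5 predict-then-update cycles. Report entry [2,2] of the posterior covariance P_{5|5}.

step 1: x^-=[-1.0524, -1.1717, -0.4549]  P^-=[0.7493 0.0828 0.2418; 0.0828 0.7150 0.2293; 0.2418 0.2293 0.6909]  S=[1.1795 0.0611; 0.0611 0.8942]  K=[0.6587 -0.1045; 0.1210 0.8085; 0.2405 0.2937]  nu=[-0.3354, 4.0779]  x^+=[-1.6996, 2.0847, 0.6622]  P^+=[0.2362 0.0326 0.0722; 0.0326 0.1013 -0.0314; 0.0722 -0.0314 0.5370]
step 2: x^-=[-1.2919, 1.5519, 0.3687]  P^-=[0.5198 0.0897 0.1810; 0.0897 0.2856 0.0840; 0.1810 0.0840 0.4753]  S=[0.9367 0.0417; 0.0417 0.4053]  K=[0.5790 -0.0663; 0.1121 0.6735; 0.2146 0.2584]  nu=[4.0099, -2.2243]  x^+=[1.1774, 0.5032, 0.6546]  P^+=[0.2072 0.0311 0.0659; 0.0311 0.0838 -0.0163; 0.0659 -0.0163 0.4005]
step 3: x^-=[1.0453, 0.7167, 0.7437]  P^-=[0.4917 0.0808 0.1461; 0.0808 0.2721 0.0682; 0.1461 0.0682 0.3845]  S=[0.9027 0.0312; 0.0312 0.3900]  K=[0.5662 -0.0720; 0.1116 0.6674; 0.1818 0.2219]  nu=[1.3147, -1.9878]  x^+=[1.9327, -0.4632, 0.5416]  P^+=[0.2028 0.0309 0.0559; 0.0309 0.0825 -0.0125; 0.0559 -0.0125 0.3329]
step 4: x^-=[1.6653, 0.0331, 0.7248]  P^-=[0.4813 0.0755 0.1256; 0.0755 0.2688 0.0574; 0.1256 0.0574 0.3378]  S=[0.8889 0.0242; 0.0242 0.3857]  K=[0.5611 -0.0776; 0.1117 0.6672; 0.1603 0.1953]  nu=[0.3811, -3.7588]  x^+=[2.1709, -2.4323, 0.0516]  P^+=[0.2012 0.0309 0.0492; 0.0309 0.0824 -0.0118; 0.0492 -0.0118 0.2988]
step 5: x^-=[1.8516, -1.6094, 0.2675]  P^-=[0.4758 0.0724 0.1143; 0.0724 0.2670 0.0510; 0.1143 0.0510 0.3137]  S=[0.8815 0.0201; 0.0201 0.3833]  K=[0.5583 -0.0812; 0.1116 0.6672; 0.1479 0.1794]  nu=[-4.0070, 4.8651]  x^+=[-0.7805, 1.1892, 0.5478]  P^+=[0.2003 0.0309 0.0453; 0.0309 0.0824 -0.0118; 0.0453 -0.0118 0.2810]

P_post[2,2] = 0.2810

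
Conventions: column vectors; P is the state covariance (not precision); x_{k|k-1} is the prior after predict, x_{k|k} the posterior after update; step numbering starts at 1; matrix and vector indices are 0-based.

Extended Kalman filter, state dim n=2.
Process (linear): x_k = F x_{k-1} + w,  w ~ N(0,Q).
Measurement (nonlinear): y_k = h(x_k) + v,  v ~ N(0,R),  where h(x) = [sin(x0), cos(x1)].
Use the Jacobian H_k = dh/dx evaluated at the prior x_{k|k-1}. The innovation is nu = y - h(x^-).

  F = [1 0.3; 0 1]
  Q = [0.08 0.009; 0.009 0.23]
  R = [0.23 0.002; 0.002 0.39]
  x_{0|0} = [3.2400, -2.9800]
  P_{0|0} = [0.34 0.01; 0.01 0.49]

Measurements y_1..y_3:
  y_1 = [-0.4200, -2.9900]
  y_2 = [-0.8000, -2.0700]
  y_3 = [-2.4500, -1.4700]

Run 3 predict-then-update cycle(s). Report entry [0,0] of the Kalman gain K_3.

K[0,0] = -0.6870

step 1: x^-=[2.3460, -2.9800]  P^-=[0.4701 0.1660; 0.1660 0.7200]  H_jac=[-0.6999 0.0000; 0.0000 0.1609]  S=[0.4603 -0.0167; -0.0167 0.4086]  K=[-0.7135 0.0362; -0.2425 0.2736]  nu=[-1.1343, -2.0030]  x^+=[3.0828, -3.2529]  P^+=[0.2344 0.0789; 0.0789 0.6601]
step 2: x^-=[2.1069, -3.2529]  P^-=[0.4211 0.2860; 0.2860 0.8901]  H_jac=[-0.5108 0.0000; 0.0000 -0.1111]  S=[0.3399 0.0182; 0.0182 0.4010]  K=[-0.6302 -0.0506; -0.4175 -0.2276]  nu=[-1.6597, -1.0762]  x^+=[3.2073, -2.3149]  P^+=[0.2840 0.1889; 0.1889 0.8066]
step 3: x^-=[2.5128, -2.3149]  P^-=[0.5499 0.4399; 0.4399 1.0366]  H_jac=[-0.8088 0.0000; 0.0000 0.7357]  S=[0.5897 -0.2597; -0.2597 0.9510]  K=[-0.6870 0.1527; -0.2843 0.7242]  nu=[-3.0382, -0.7927]  x^+=[4.4789, -2.0252]  P^+=[0.1950 0.0791; 0.0791 0.3832]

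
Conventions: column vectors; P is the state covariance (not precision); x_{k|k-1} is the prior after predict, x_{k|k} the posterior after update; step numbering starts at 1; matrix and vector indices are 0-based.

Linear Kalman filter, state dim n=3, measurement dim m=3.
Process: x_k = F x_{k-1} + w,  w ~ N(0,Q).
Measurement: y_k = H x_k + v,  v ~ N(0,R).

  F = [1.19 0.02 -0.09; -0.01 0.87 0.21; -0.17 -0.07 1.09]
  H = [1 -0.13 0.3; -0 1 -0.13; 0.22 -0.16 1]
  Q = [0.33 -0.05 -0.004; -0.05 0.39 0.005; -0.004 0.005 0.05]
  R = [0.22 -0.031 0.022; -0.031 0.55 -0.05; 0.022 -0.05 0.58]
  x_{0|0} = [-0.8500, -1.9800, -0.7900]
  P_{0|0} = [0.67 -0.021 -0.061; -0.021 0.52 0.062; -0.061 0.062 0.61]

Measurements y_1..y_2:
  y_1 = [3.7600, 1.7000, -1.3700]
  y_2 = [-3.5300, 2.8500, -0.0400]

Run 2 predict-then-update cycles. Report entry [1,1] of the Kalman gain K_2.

K[1,1] = 0.5497

step 1: x^-=[-0.9800, -1.8800, -0.5780]  P^-=[1.2958 -0.1021 -0.2766; -0.1021 0.8338 0.1779; -0.2766 0.1779 0.8093]  S=[1.4494 -0.1807 0.2599; -0.1807 1.3513 -0.1216; 0.2599 -0.1216 1.3019]  K=[0.8799 0.0551 -0.1515; -0.0483 0.6009 0.0827; -0.1337 0.0888 0.5880]  nu=[4.6690, 3.5049, -0.8772]  x^+=[3.4545, -0.0718, -1.4065]  P^+=[0.2243 -0.0052 -0.1214; -0.0052 0.3372 0.0719; -0.1214 0.0719 0.3719]
step 2: x^-=[4.2360, -0.3924, -2.1154]  P^-=[0.6763 -0.0950 -0.2432; -0.0950 0.6886 0.1436; -0.2432 0.1436 0.5339]  S=[0.8235 -0.1592 0.0783; -0.1592 1.2103 -0.0970; 0.0783 -0.0970 1.0180]  K=[0.7676 0.0379 -0.1333; -0.0722 0.5497 0.0702; -0.1529 0.0787 0.4686]  nu=[-7.1824, 2.9674, 1.0806]  x^+=[-1.3088, 1.8327, -0.2773]  P^+=[0.1955 -0.0102 -0.1070; -0.0102 0.3093 0.0634; -0.1070 0.0634 0.2982]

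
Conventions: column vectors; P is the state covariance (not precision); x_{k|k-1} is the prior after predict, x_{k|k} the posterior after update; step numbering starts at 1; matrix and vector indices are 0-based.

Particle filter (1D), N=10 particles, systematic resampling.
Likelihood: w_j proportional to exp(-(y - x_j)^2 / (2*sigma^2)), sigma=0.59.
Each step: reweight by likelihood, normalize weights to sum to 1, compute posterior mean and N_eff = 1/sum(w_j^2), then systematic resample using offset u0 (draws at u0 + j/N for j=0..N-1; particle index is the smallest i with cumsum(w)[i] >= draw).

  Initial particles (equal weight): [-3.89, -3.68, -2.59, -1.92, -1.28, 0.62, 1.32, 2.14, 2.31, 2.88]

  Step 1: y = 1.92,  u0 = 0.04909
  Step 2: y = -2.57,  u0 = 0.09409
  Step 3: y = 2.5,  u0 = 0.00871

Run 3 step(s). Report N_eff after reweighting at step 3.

step 1: w=[0.0000, 0.0000, 0.0000, 0.0000, 0.0000, 0.0328, 0.2219, 0.3471, 0.2991, 0.0990]  mean=2.0323  Neff=3.7026  idx=[6, 6, 6, 7, 7, 7, 8, 8, 8, 9]
step 2: w=[0.3333, 0.3333, 0.3333, 0.0000, 0.0000, 0.0000, 0.0000, 0.0000, 0.0000, 0.0000]  mean=1.3200  Neff=3.0003  idx=[0, 0, 0, 1, 1, 1, 2, 2, 2, 2]
step 3: w=[0.1000, 0.1000, 0.1000, 0.1000, 0.1000, 0.1000, 0.1000, 0.1000, 0.1000, 0.1000]  mean=1.3200  Neff=10.0000  idx=[0, 1, 2, 3, 4, 5, 6, 7, 8, 9]

N_eff = 10.0000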